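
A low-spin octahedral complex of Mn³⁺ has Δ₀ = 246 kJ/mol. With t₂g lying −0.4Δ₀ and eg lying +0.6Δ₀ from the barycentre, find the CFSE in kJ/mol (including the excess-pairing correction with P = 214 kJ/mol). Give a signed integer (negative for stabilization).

Mn sits in group 7; removing 3 electrons leaves Mn³⁺ with 7 − 3 = 4 d electrons.
Configuration: t₂g⁴ eg⁰.
Orbital CFSE = 4(-0.4) + 0(0.6) = -1.6Δ₀ = -1.6 × 246 = -394 kJ/mol.
Relative to high-spin t₂g³ eg¹ (0 paired), the low-spin configuration has 1 additional pair, contributing +1 × 214 = +214 kJ/mol.
Combining: -394 + 214 = -180 kJ/mol.

-180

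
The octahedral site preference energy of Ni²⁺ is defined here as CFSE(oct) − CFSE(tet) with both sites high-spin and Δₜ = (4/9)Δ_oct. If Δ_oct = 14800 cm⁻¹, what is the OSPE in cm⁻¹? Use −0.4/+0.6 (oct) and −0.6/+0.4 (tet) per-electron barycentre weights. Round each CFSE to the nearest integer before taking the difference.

Ni is in group 10, so Ni²⁺ is d⁸ (10 − 2 = 8).
In an octahedral site d⁸ (HS) is t₂g⁶ eg², giving CFSE(oct) = -1.2Δ_oct = -17760 cm⁻¹.
Tetrahedral e⁴ t₂⁴ gives -0.8Δₜ = -0.8 × (4/9) × 14800 = -5262 cm⁻¹.
OSPE = CFSE(oct) − CFSE(tet) = -17760 − (-5262) = -12498 cm⁻¹.

-12498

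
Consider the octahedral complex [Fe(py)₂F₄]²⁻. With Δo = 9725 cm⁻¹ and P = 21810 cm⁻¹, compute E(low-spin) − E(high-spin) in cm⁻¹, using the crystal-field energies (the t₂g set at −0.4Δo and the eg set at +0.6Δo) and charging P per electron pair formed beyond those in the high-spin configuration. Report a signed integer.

24170

Ligand charges: 2×(+0) from py and 4×(-1) from F⁻ sum to -4; with overall charge -2, Fe is +2.
Fe is in group 8, so Fe²⁺ is d⁶ (8 − 2 = 6).
High-spin d⁶ fills as t₂g⁴ eg² with CFSE 4(−0.4) + 2(+0.6) = -0.4Δo = -3890 cm⁻¹.
For low-spin the configuration is t₂g⁶ eg⁰: orbital energy -2.4 × 9725 = -23340 cm⁻¹, and 2 additional pairs relative to high-spin add 43620 cm⁻¹, giving 20280 cm⁻¹.
The difference is 20280 − (-3890) = 24170 cm⁻¹, so high-spin lies lower.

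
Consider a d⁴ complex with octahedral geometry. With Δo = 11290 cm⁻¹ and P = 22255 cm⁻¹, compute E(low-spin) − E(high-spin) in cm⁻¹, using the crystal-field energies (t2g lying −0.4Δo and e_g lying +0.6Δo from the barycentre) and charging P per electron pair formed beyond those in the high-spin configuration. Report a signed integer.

10965

In the high-spin limit (t2g^3 e_g^1) the orbital term is -0.6Δo = -6774 cm⁻¹, with no excess pairing.
For low-spin the configuration is t2g^4 e_g^0: orbital energy -1.6 × 11290 = -18064 cm⁻¹, and 1 additional pair relative to high-spin adds 22255 cm⁻¹, giving 4191 cm⁻¹.
E(LS) − E(HS) = 4191 − (-6774) = 10965 cm⁻¹.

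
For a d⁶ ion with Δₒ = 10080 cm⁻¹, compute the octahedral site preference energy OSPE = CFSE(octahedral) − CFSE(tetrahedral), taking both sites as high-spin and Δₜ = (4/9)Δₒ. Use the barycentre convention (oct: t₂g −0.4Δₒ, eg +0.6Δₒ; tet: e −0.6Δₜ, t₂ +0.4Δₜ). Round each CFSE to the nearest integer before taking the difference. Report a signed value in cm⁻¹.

Octahedral (high-spin): t2g^4 e_g^2, CFSE = 4(−0.4) + 2(+0.6) = -0.4Δₒ = -0.4 × 10080 = -4032 cm⁻¹.
Tetrahedral: e^3 t2^3, CFSE = 3(−0.6) + 3(+0.4) = -0.6Δₜ = -0.6 × (4/9) × 10080 = -2688 cm⁻¹.
Subtracting, OSPE = -4032 − (-2688) = -1344 cm⁻¹.

-1344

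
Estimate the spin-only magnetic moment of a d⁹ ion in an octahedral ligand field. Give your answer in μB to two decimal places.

For octahedral d⁹ the high- and low-spin configurations coincide.
Configuration: t2g^6 e_g^3 → 1 unpaired electron.
μ(spin-only) = √[1(1+2)] = √3 ≈ 1.73 μB.

1.73 μB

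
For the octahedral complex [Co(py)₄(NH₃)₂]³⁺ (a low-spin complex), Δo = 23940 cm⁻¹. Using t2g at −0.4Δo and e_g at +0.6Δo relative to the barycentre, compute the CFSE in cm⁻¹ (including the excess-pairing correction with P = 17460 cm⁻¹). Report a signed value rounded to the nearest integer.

-22536

Ligand charges: 4×(+0) from py and 2×(+0) from NH₃ sum to +0; with overall charge +3, Co is +3.
Co sits in group 9; removing 3 electrons leaves Co³⁺ with 9 − 3 = 6 d electrons.
Configuration: t2g^6 e_g^0.
CFSE(orbital) = 6×(-0.4Δo) + 0×(0.6Δo) = -2.4Δo; with Δo = 23940 cm⁻¹ that is -57456 cm⁻¹.
High-spin d⁶ would be t2g^4 e_g^2 with 1 pair; low-spin has 3, so 2 excess pairs cost +2P = +34920 cm⁻¹.
Overall CFSE = -57456 + 34920 = -22536 cm⁻¹.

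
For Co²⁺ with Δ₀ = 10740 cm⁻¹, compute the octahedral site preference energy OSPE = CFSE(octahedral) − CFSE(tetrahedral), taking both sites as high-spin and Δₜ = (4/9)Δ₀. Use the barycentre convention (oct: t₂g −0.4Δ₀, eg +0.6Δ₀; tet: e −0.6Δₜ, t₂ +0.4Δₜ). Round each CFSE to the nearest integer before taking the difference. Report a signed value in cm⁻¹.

Co²⁺: group 9, so d-count = 9 − 2 = 7.
Octahedral high-spin t₂g⁵ eg²: CFSE = -0.8 × 10740 = -8592 cm⁻¹.
Tetrahedral: e⁴ t₂³, CFSE = 4(−0.6) + 3(+0.4) = -1.2Δₜ = -1.2 × (4/9) × 10740 = -5728 cm⁻¹.
Subtracting, OSPE = -8592 − (-5728) = -2864 cm⁻¹.

-2864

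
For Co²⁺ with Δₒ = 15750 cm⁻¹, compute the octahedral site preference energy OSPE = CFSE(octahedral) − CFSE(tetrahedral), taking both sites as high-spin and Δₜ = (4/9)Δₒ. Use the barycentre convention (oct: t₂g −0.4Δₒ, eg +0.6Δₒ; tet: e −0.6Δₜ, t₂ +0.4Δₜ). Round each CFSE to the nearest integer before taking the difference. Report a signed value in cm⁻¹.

-4200

Co sits in group 9; removing 2 electrons leaves Co²⁺ with 9 − 2 = 7 d electrons.
Octahedral (high-spin): t₂g⁵ eg², CFSE = 5(−0.4) + 2(+0.6) = -0.8Δₒ = -0.8 × 15750 = -12600 cm⁻¹.
Tetrahedral e⁴ t₂³ gives -1.2Δₜ = -1.2 × (4/9) × 15750 = -8400 cm⁻¹.
OSPE = -12600 − (-8400) = -4200 cm⁻¹.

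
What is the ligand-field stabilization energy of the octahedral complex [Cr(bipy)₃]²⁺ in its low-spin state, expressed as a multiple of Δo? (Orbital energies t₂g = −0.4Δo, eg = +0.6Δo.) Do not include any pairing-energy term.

bipy is neutral, so the +2 overall charge sits on Cr: oxidation state +2.
Cr sits in group 6; removing 2 electrons leaves Cr²⁺ with 6 − 2 = 4 d electrons.
Configuration: t₂g⁴ eg⁰.
CFSE = 4(-0.4Δo) + 0(0.6Δo) = -1.6Δo + 0.0Δo = -1.6Δo.

-1.6 Δo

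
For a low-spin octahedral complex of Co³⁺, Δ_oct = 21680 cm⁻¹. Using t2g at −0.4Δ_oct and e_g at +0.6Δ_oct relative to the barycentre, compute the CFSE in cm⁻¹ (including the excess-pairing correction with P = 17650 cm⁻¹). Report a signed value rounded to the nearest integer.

Group 9 minus oxidation state +3 gives a d⁶ configuration for Co³⁺.
The d⁶ electrons fill as t2g^6 e_g^0.
CFSE(orbital) = 6×(-0.4Δ_oct) + 0×(0.6Δ_oct) = -2.4Δ_oct; with Δ_oct = 21680 cm⁻¹ that is -52032 cm⁻¹.
High-spin d⁶ would be t2g^4 e_g^2 with 1 pair; low-spin has 3, so 2 excess pairs cost +2P = +35300 cm⁻¹.
Net CFSE = -52032 + 35300 = -16732 cm⁻¹.

-16732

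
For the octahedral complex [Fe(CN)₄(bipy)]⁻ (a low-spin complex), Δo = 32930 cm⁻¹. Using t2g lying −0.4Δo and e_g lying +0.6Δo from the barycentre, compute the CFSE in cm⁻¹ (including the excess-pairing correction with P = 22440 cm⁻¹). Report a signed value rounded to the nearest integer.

Ligand charges: 4×(-1) from CN⁻ and 1×(+0) from bipy sum to -4; with overall charge -1, Fe is +3.
Fe sits in group 8; removing 3 electrons leaves Fe³⁺ with 8 − 3 = 5 d electrons.
Electron filling gives t2g^5 e_g^0.
The orbital stabilization is -2.0Δo = -2.0 × 32930 = -65860 cm⁻¹.
Relative to high-spin t2g^3 e_g^2 (0 paired), the low-spin configuration has 2 additional pairs, contributing +2 × 22440 = +44880 cm⁻¹.
Net CFSE = -65860 + 44880 = -20980 cm⁻¹.

-20980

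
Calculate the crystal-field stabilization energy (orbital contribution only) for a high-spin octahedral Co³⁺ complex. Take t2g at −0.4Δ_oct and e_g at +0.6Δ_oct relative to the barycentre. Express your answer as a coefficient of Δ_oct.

-0.4 Δ_oct

Group 9 minus oxidation state +3 gives a d⁶ configuration for Co³⁺.
Configuration: t2g^4 e_g^2.
CFSE = 4(-0.4Δ_oct) + 2(0.6Δ_oct) = -1.6Δ_oct + 1.2Δ_oct = -0.4Δ_oct.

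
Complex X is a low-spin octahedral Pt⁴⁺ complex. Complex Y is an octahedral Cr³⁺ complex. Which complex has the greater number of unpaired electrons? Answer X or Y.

X: Pt⁴⁺: group 10, so d-count = 10 − 4 = 6; t₂g⁶ eg⁰ → 0 unpaired.
Y: Cr³⁺: group 6, so d-count = 6 − 3 = 3; For octahedral d³ the high- and low-spin configurations coincide; t₂g³ eg⁰ → 3 unpaired.
So Y has more unpaired electrons.

Y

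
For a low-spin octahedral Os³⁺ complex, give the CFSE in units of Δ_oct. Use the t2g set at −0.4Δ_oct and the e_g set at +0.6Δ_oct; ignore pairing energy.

-2.0 Δ_oct

Os is in group 8, so Os³⁺ is d⁵ (8 − 3 = 5).
Configuration: t2g^5 e_g^0.
CFSE = 5(-0.4Δ_oct) + 0(0.6Δ_oct) = -2.0Δ_oct + 0.0Δ_oct = -2.0Δ_oct.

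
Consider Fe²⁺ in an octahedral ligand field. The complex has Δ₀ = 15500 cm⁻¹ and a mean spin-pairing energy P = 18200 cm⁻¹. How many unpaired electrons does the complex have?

Group 8 minus oxidation state +2 gives a d⁶ configuration for Fe²⁺.
Since Δ₀ = 15500 cm⁻¹ < P = 18200 cm⁻¹, the complex adopts the high-spin configuration.
Configuration: t₂g⁴ eg².
Unpaired electrons: 4.

4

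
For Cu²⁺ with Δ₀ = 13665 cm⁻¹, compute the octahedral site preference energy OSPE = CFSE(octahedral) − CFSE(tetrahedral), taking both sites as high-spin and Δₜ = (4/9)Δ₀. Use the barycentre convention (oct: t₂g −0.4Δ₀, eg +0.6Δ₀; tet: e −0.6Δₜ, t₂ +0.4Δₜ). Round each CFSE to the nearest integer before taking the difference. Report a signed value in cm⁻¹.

Cu sits in group 11; removing 2 electrons leaves Cu²⁺ with 11 − 2 = 9 d electrons.
In an octahedral site d⁹ (HS) is t₂g⁶ eg³, giving CFSE(oct) = -0.6Δ₀ = -8199 cm⁻¹.
In a tetrahedral site the filling is e⁴ t₂⁵: CFSE(tet) = -0.4Δₜ = -0.4 × (4/9)(13665) = -2429 cm⁻¹.
OSPE = CFSE(oct) − CFSE(tet) = -8199 − (-2429) = -5770 cm⁻¹.

-5770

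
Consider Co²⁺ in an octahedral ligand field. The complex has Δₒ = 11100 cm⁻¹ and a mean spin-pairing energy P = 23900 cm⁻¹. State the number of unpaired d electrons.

Group 9 minus oxidation state +2 gives a d⁷ configuration for Co²⁺.
Δₒ < P, so pairing is avoided: the ground state is high-spin.
Filling d⁷ accordingly: t2g^5 e_g^2.
Unpaired electrons: 3.

3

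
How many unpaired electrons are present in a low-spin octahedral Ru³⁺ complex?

1

Ru sits in group 8; removing 3 electrons leaves Ru³⁺ with 8 − 3 = 5 d electrons.
Configuration: t2g^5 e_g^0, giving 1 unpaired electron.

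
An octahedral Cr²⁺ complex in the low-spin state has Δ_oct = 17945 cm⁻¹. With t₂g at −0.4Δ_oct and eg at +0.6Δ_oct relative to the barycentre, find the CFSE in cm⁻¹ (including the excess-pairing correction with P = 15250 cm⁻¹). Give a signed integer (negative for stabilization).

-13462

Cr is in group 6, so Cr²⁺ is d⁴ (6 − 2 = 4).
Configuration: t₂g⁴ eg⁰.
The orbital stabilization is -1.6Δ_oct = -1.6 × 17945 = -28712 cm⁻¹.
Pairing penalty: 1 pair vs 0 in the high-spin reference → 1 extra × P = 15250 cm⁻¹.
Net CFSE = -28712 + 15250 = -13462 cm⁻¹.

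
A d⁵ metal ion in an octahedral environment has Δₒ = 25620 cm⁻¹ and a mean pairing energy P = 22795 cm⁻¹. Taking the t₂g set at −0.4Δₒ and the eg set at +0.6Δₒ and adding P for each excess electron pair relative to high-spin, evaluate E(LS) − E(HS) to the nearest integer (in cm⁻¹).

-5650

High-spin d⁵ fills as t₂g³ eg² with CFSE 3(−0.4) + 2(+0.6) = 0.0Δₒ = 0 cm⁻¹.
Low-spin t₂g⁵ eg⁰ gives -2.0Δₒ = -51240 cm⁻¹, but forming 2 extra pairs costs 2P = 45590 cm⁻¹, so E(LS) = -51240 + 45590 = -5650 cm⁻¹.
Thus E(LS) − E(HS) = -5650 cm⁻¹.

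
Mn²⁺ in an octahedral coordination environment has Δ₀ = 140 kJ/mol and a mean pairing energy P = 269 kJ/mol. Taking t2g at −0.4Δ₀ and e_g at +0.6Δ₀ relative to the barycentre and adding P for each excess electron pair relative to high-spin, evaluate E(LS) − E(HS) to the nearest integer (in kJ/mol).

Group 7 minus oxidation state +2 gives a d⁵ configuration for Mn²⁺.
High-spin: t2g^3 e_g^2, CFSE = 0.0Δ₀ = 0 kJ/mol.
Low-spin t2g^5 e_g^0 gives -2.0Δ₀ = -280 kJ/mol, but forming 2 extra pairs costs 2P = 538 kJ/mol, so E(LS) = -280 + 538 = 258 kJ/mol.
The difference is 258 − (0) = 258 kJ/mol, so high-spin lies lower.

258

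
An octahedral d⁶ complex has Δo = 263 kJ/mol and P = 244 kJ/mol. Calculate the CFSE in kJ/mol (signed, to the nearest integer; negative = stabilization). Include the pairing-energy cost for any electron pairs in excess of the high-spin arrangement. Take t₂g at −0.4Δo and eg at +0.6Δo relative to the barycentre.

-143

Here Δo > P (263 > 244), so the low-spin state is favoured.
That gives t₂g⁶ eg⁰.
Orbital CFSE = -2.4Δo = -2.4 × 263 = -631 kJ/mol.
Excess pairs vs high-spin: 3 − 1 = 2; pairing cost = +488 kJ/mol.
Net CFSE = -631 + 488 = -143 kJ/mol.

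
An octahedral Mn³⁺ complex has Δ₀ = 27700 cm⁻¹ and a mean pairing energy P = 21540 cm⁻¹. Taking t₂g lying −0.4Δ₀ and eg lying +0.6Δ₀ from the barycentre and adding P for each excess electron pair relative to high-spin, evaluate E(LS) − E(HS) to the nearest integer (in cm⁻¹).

-6160

Mn sits in group 7; removing 3 electrons leaves Mn³⁺ with 7 − 3 = 4 d electrons.
High-spin d⁴ fills as t₂g³ eg¹ with CFSE 3(−0.4) + 1(+0.6) = -0.6Δ₀ = -16620 cm⁻¹.
Low-spin t₂g⁴ eg⁰ gives -1.6Δ₀ = -44320 cm⁻¹, but forming 1 extra pair costs 1P = 21540 cm⁻¹, so E(LS) = -44320 + 21540 = -22780 cm⁻¹.
E(LS) − E(HS) = -22780 − (-16620) = -6160 cm⁻¹.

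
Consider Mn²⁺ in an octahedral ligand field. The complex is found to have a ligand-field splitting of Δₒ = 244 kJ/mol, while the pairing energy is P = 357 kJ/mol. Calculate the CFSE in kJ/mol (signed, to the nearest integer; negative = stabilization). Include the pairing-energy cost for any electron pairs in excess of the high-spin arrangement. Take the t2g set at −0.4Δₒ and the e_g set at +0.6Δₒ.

Mn sits in group 7; removing 2 electrons leaves Mn²⁺ with 7 − 2 = 5 d electrons.
Here Δₒ < P (244 < 357), so the high-spin state is favoured.
Filling d⁵ accordingly: t2g^3 e_g^2.
Orbital CFSE = 0.0Δₒ = 0.0 × 244 = 0 kJ/mol.
High-spin has no excess pairs, so no pairing correction applies.

0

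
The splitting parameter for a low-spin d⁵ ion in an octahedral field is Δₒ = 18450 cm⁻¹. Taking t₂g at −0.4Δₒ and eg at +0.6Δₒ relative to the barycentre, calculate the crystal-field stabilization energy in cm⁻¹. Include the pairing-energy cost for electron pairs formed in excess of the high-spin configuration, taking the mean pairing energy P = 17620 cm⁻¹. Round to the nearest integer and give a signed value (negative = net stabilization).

The d⁵ electrons fill as t₂g⁵ eg⁰.
CFSE(orbital) = 5×(-0.4Δₒ) + 0×(0.6Δₒ) = -2.0Δₒ; with Δₒ = 18450 cm⁻¹ that is -36900 cm⁻¹.
Relative to high-spin t₂g³ eg² (0 paired), the low-spin configuration has 2 additional pairs, contributing +2 × 17620 = +35240 cm⁻¹.
Overall CFSE = -36900 + 35240 = -1660 cm⁻¹.

-1660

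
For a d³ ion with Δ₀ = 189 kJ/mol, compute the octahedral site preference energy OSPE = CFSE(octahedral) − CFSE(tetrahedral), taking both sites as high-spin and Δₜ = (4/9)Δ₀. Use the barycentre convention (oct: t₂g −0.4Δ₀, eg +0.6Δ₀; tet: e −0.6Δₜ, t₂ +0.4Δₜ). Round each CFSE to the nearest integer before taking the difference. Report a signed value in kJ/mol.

-160

Octahedral (high-spin): t₂g³ eg⁰, CFSE = 3(−0.4) + 0(+0.6) = -1.2Δ₀ = -1.2 × 189 = -227 kJ/mol.
In a tetrahedral site the filling is e² t₂¹: CFSE(tet) = -0.8Δₜ = -0.8 × (4/9)(189) = -67 kJ/mol.
OSPE = CFSE(oct) − CFSE(tet) = -227 − (-67) = -160 kJ/mol.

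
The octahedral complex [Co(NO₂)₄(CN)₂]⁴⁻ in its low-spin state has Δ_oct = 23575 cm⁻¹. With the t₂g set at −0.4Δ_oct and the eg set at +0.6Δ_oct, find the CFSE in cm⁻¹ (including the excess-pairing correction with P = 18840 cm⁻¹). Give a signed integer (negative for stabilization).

-23595

Ligand charges: 4×(-1) from NO₂⁻ and 2×(-1) from CN⁻ sum to -6; with overall charge -4, Co is +2.
Group 9 minus oxidation state +2 gives a d⁷ configuration for Co²⁺.
Configuration: t₂g⁶ eg¹.
Orbital CFSE = 6(-0.4) + 1(0.6) = -1.8Δ_oct = -1.8 × 23575 = -42435 cm⁻¹.
High-spin d⁷ would be t₂g⁵ eg² with 2 pairs; low-spin has 3, so 1 excess pair costs +1P = +18840 cm⁻¹.
Net CFSE = -42435 + 18840 = -23595 cm⁻¹.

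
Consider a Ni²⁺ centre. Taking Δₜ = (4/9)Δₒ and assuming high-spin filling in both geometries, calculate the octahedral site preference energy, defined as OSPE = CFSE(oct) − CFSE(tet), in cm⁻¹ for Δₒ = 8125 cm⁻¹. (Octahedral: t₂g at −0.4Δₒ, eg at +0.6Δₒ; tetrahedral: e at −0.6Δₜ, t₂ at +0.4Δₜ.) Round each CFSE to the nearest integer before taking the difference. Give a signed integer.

-6861

Group 10 minus oxidation state +2 gives a d⁸ configuration for Ni²⁺.
Octahedral (high-spin): t₂g⁶ eg², CFSE = 6(−0.4) + 2(+0.6) = -1.2Δₒ = -1.2 × 8125 = -9750 cm⁻¹.
Tetrahedral e⁴ t₂⁴ gives -0.8Δₜ = -0.8 × (4/9) × 8125 = -2889 cm⁻¹.
Subtracting, OSPE = -9750 − (-2889) = -6861 cm⁻¹.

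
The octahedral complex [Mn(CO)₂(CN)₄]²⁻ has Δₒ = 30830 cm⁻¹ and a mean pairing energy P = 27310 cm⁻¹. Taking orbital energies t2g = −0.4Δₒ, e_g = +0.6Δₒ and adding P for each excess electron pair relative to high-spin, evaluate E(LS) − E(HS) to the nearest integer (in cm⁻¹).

-7040

Ligand charges: 2×(+0) from CO and 4×(-1) from CN⁻ sum to -4; with overall charge -2, Mn is +2.
Group 7 minus oxidation state +2 gives a d⁵ configuration for Mn²⁺.
High-spin d⁵ fills as t2g^3 e_g^2 with CFSE 3(−0.4) + 2(+0.6) = 0.0Δₒ = 0 cm⁻¹.
Low-spin t2g^5 e_g^0 gives -2.0Δₒ = -61660 cm⁻¹, but forming 2 extra pairs costs 2P = 54620 cm⁻¹, so E(LS) = -61660 + 54620 = -7040 cm⁻¹.
E(LS) − E(HS) = -7040 − (0) = -7040 cm⁻¹.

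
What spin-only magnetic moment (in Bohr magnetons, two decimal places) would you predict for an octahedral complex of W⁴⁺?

2.83 Bohr magnetons

Group 6 minus oxidation state +4 gives a d² configuration for W⁴⁺.
Configuration: t₂g² eg⁰ → 2 unpaired electrons.
μ(spin-only) = √[2(2+2)] = √8 ≈ 2.83 Bohr magnetons.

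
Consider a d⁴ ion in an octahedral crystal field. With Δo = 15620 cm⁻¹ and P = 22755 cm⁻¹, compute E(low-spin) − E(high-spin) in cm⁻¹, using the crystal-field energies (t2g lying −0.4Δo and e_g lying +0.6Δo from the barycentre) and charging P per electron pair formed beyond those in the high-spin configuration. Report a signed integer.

7135

In the high-spin limit (t2g^3 e_g^1) the orbital term is -0.6Δo = -9372 cm⁻¹, with no excess pairing.
For low-spin the configuration is t2g^4 e_g^0: orbital energy -1.6 × 15620 = -24992 cm⁻¹, and 1 additional pair relative to high-spin adds 22755 cm⁻¹, giving -2237 cm⁻¹.
E(LS) − E(HS) = -2237 − (-9372) = 7135 cm⁻¹.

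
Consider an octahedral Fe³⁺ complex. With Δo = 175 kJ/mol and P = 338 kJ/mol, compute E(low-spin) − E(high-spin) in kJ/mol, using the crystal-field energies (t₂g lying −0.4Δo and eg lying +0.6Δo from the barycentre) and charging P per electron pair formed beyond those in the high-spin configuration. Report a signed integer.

Fe³⁺: group 8, so d-count = 8 − 3 = 5.
High-spin d⁵ fills as t₂g³ eg² with CFSE 3(−0.4) + 2(+0.6) = 0.0Δo = 0 kJ/mol.
Low-spin: t₂g⁵ eg⁰, orbital CFSE = -2.0Δo = -350 kJ/mol; plus 2 excess pairs × P = +676 kJ/mol; total 326 kJ/mol.
E(LS) − E(HS) = 326 − (0) = 326 kJ/mol.

326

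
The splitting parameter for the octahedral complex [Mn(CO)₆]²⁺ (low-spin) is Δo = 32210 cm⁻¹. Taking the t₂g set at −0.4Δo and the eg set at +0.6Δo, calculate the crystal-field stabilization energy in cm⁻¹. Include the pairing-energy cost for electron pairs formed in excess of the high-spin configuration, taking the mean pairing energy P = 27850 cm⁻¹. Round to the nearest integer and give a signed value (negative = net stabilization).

-8720

CO is neutral, so the +2 overall charge sits on Mn: oxidation state +2.
Mn is in group 7, so Mn²⁺ is d⁵ (7 − 2 = 5).
The d⁵ electrons fill as t₂g⁵ eg⁰.
The orbital stabilization is -2.0Δo = -2.0 × 32210 = -64420 cm⁻¹.
High-spin d⁵ would be t₂g³ eg² with 0 pairs; low-spin has 2, so 2 excess pairs cost +2P = +55700 cm⁻¹.
Net CFSE = -64420 + 55700 = -8720 cm⁻¹.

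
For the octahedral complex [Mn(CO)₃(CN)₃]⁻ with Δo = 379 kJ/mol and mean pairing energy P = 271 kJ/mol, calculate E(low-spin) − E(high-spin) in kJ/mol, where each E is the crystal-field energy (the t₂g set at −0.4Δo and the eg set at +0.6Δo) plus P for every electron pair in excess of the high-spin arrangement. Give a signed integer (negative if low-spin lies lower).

Ligand charges: 3×(+0) from CO and 3×(-1) from CN⁻ sum to -3; with overall charge -1, Mn is +2.
Mn²⁺: group 7, so d-count = 7 − 2 = 5.
High-spin d⁵ fills as t₂g³ eg² with CFSE 3(−0.4) + 2(+0.6) = 0.0Δo = 0 kJ/mol.
Low-spin t₂g⁵ eg⁰ gives -2.0Δo = -758 kJ/mol, but forming 2 extra pairs costs 2P = 542 kJ/mol, so E(LS) = -758 + 542 = -216 kJ/mol.
Thus E(LS) − E(HS) = -216 kJ/mol.

-216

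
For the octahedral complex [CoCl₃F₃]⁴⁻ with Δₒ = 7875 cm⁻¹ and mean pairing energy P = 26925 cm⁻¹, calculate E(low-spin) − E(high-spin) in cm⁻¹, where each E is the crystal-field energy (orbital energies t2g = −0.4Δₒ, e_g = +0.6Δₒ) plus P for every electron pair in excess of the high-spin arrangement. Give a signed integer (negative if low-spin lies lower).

Ligand charges: 3×(-1) from Cl⁻ and 3×(-1) from F⁻ sum to -6; with overall charge -4, Co is +2.
Co sits in group 9; removing 2 electrons leaves Co²⁺ with 9 − 2 = 7 d electrons.
In the high-spin limit (t2g^5 e_g^2) the orbital term is -0.8Δₒ = -6300 cm⁻¹, with no excess pairing.
For low-spin the configuration is t2g^6 e_g^1: orbital energy -1.8 × 7875 = -14175 cm⁻¹, and 1 additional pair relative to high-spin adds 26925 cm⁻¹, giving 12750 cm⁻¹.
The difference is 12750 − (-6300) = 19050 cm⁻¹, so high-spin lies lower.

19050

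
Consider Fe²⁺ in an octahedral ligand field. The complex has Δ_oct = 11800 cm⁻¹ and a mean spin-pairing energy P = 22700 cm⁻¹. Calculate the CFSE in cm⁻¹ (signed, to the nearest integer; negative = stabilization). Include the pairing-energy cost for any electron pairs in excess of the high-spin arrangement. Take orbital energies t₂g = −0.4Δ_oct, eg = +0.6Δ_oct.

-4720

Group 8 minus oxidation state +2 gives a d⁶ configuration for Fe²⁺.
With Δ_oct < P the complex is high-spin.
Filling d⁶ accordingly: t₂g⁴ eg².
Orbital CFSE = -0.4Δ_oct = -0.4 × 11800 = -4720 cm⁻¹.
High-spin has no excess pairs, so no pairing correction applies.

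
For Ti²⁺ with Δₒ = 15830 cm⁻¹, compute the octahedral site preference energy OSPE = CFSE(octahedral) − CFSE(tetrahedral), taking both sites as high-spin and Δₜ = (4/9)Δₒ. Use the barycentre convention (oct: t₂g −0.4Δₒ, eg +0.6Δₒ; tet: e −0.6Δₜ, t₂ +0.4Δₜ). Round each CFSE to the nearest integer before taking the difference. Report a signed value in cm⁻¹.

Ti is in group 4, so Ti²⁺ is d² (4 − 2 = 2).
Octahedral high-spin t2g^2 e_g^0: CFSE = -0.8 × 15830 = -12664 cm⁻¹.
Tetrahedral: e^2 t2^0, CFSE = 2(−0.6) + 0(+0.4) = -1.2Δₜ = -1.2 × (4/9) × 15830 = -8443 cm⁻¹.
OSPE = -12664 − (-8443) = -4221 cm⁻¹.

-4221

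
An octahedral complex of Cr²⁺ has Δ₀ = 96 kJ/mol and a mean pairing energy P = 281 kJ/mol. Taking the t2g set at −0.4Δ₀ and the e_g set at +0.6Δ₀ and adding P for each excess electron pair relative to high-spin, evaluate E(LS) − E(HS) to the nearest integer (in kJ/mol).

185

Cr sits in group 6; removing 2 electrons leaves Cr²⁺ with 6 − 2 = 4 d electrons.
High-spin: t2g^3 e_g^1, CFSE = -0.6Δ₀ = -58 kJ/mol.
Low-spin t2g^4 e_g^0 gives -1.6Δ₀ = -154 kJ/mol, but forming 1 extra pair costs 1P = 281 kJ/mol, so E(LS) = -154 + 281 = 127 kJ/mol.
The difference is 127 − (-58) = 185 kJ/mol, so high-spin lies lower.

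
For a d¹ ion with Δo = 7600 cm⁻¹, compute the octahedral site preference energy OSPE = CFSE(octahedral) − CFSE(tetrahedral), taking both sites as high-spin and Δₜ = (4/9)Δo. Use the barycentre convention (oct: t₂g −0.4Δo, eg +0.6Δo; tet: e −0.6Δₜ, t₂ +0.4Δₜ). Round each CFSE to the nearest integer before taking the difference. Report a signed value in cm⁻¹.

-1013

Octahedral high-spin t₂g¹ eg⁰: CFSE = -0.4 × 7600 = -3040 cm⁻¹.
Tetrahedral e¹ t₂⁰ gives -0.6Δₜ = -0.6 × (4/9) × 7600 = -2027 cm⁻¹.
Subtracting, OSPE = -3040 − (-2027) = -1013 cm⁻¹.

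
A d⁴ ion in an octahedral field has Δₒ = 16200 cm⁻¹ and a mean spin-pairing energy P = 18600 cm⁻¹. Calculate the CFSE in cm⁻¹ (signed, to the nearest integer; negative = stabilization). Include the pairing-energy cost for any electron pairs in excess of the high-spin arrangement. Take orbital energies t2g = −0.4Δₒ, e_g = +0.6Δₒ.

With Δₒ < P the complex is high-spin.
Filling d⁴ accordingly: t2g^3 e_g^1.
Orbital CFSE = -0.6Δₒ = -0.6 × 16200 = -9720 cm⁻¹.
High-spin has no excess pairs, so no pairing correction applies.

-9720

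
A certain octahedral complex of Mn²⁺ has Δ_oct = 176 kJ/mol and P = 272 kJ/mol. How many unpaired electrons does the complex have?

5

Mn²⁺: group 7, so d-count = 7 − 2 = 5.
With Δ_oct < P the complex is high-spin.
Configuration: t₂g³ eg².
Unpaired electrons: 5.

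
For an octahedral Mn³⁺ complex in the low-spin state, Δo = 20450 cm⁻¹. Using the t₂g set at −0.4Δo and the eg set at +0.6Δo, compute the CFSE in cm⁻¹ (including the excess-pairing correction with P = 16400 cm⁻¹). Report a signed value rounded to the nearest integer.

-16320

Mn sits in group 7; removing 3 electrons leaves Mn³⁺ with 7 − 3 = 4 d electrons.
Configuration: t₂g⁴ eg⁰.
The orbital stabilization is -1.6Δo = -1.6 × 20450 = -32720 cm⁻¹.
Pairing penalty: 1 pair vs 0 in the high-spin reference → 1 extra × P = 16400 cm⁻¹.
Net CFSE = -32720 + 16400 = -16320 cm⁻¹.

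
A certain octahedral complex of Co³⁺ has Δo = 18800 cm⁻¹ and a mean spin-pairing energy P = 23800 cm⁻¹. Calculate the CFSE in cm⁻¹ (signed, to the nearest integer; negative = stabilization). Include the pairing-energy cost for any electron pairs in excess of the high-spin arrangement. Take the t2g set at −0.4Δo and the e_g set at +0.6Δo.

-7520

Co³⁺: group 9, so d-count = 9 − 3 = 6.
Δo < P, so pairing is avoided: the ground state is high-spin.
Configuration: t2g^4 e_g^2.
Orbital CFSE = -0.4Δo = -0.4 × 18800 = -7520 cm⁻¹.
High-spin has no excess pairs, so no pairing correction applies.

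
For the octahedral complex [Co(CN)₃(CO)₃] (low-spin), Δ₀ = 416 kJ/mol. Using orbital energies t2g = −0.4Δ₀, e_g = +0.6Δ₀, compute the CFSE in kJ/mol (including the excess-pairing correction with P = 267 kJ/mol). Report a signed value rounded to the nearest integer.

Ligand charges: 3×(-1) from CN⁻ and 3×(+0) from CO sum to -3; with overall charge +0, Co is +3.
Group 9 minus oxidation state +3 gives a d⁶ configuration for Co³⁺.
Electron filling gives t2g^6 e_g^0.
Orbital CFSE = 6(-0.4) + 0(0.6) = -2.4Δ₀ = -2.4 × 416 = -998 kJ/mol.
High-spin d⁶ would be t2g^4 e_g^2 with 1 pair; low-spin has 3, so 2 excess pairs cost +2P = +534 kJ/mol.
Net CFSE = -998 + 534 = -464 kJ/mol.

-464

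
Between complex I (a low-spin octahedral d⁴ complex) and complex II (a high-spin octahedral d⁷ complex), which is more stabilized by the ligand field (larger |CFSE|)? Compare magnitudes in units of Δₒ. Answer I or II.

I

I: t₂g⁴ eg⁰, CFSE = -1.6Δₒ.
II: t₂g⁵ eg², CFSE = -0.8Δₒ.
So I has the larger |CFSE|.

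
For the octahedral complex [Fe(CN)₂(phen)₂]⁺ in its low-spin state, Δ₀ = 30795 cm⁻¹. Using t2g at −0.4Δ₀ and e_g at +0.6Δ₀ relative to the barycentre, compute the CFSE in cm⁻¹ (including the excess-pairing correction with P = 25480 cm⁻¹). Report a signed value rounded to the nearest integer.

Ligand charges: 2×(-1) from CN⁻ and 2×(+0) from phen sum to -2; with overall charge +1, Fe is +3.
Group 8 minus oxidation state +3 gives a d⁵ configuration for Fe³⁺.
Configuration: t2g^5 e_g^0.
The orbital stabilization is -2.0Δ₀ = -2.0 × 30795 = -61590 cm⁻¹.
Pairing penalty: 2 pairs vs 0 in the high-spin reference → 2 extra × P = 50960 cm⁻¹.
Net CFSE = -61590 + 50960 = -10630 cm⁻¹.

-10630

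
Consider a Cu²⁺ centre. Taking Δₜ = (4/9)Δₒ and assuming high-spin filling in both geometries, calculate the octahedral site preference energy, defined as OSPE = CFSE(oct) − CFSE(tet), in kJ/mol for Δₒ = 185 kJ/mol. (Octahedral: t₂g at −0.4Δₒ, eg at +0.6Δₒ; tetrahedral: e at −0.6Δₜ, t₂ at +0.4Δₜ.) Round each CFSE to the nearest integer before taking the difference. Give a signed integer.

-78

Cu is in group 11, so Cu²⁺ is d⁹ (11 − 2 = 9).
Octahedral (high-spin): t2g^6 e_g^3, CFSE = 6(−0.4) + 3(+0.6) = -0.6Δₒ = -0.6 × 185 = -111 kJ/mol.
In a tetrahedral site the filling is e^4 t2^5: CFSE(tet) = -0.4Δₜ = -0.4 × (4/9)(185) = -33 kJ/mol.
OSPE = -111 − (-33) = -78 kJ/mol.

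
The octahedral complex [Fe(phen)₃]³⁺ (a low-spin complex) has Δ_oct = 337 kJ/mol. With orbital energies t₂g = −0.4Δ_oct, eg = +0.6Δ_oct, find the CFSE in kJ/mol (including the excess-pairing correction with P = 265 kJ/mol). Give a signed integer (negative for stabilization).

phen is neutral, so the +3 overall charge sits on Fe: oxidation state +3.
Fe³⁺: group 8, so d-count = 8 − 3 = 5.
The d⁵ electrons fill as t₂g⁵ eg⁰.
Orbital CFSE = 5(-0.4) + 0(0.6) = -2.0Δ_oct = -2.0 × 337 = -674 kJ/mol.
Pairing penalty: 2 pairs vs 0 in the high-spin reference → 2 extra × P = 530 kJ/mol.
Combining: -674 + 530 = -144 kJ/mol.

-144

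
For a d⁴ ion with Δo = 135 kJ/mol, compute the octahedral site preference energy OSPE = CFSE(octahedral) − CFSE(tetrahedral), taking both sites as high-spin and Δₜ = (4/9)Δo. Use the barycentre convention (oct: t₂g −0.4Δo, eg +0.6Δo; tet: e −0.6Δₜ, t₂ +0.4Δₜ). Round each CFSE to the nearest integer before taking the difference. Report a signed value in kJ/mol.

-57

In an octahedral site d⁴ (HS) is t2g^3 e_g^1, giving CFSE(oct) = -0.6Δo = -81 kJ/mol.
In a tetrahedral site the filling is e^2 t2^2: CFSE(tet) = -0.4Δₜ = -0.4 × (4/9)(135) = -24 kJ/mol.
OSPE = CFSE(oct) − CFSE(tet) = -81 − (-24) = -57 kJ/mol.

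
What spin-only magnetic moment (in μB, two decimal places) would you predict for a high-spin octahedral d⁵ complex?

5.92 μB

Configuration: t2g^3 e_g^2 → 5 unpaired electrons.
μ(spin-only) = √[5(5+2)] = √35 ≈ 5.92 μB.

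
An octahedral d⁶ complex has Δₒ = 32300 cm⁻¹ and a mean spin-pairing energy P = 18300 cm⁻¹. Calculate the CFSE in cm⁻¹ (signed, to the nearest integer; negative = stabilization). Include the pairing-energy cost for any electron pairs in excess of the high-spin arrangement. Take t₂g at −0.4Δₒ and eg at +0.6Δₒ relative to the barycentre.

-40920

Δₒ > P, so pairing is preferred: the ground state is low-spin.
Configuration: t₂g⁶ eg⁰.
Orbital CFSE = -2.4Δₒ = -2.4 × 32300 = -77520 cm⁻¹.
Excess pairs vs high-spin: 3 − 1 = 2; pairing cost = +36600 cm⁻¹.
Net CFSE = -77520 + 36600 = -40920 cm⁻¹.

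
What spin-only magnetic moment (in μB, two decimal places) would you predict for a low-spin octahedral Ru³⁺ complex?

1.73 μB

Ru sits in group 8; removing 3 electrons leaves Ru³⁺ with 8 − 3 = 5 d electrons.
Configuration: t2g^5 e_g^0 → 1 unpaired electron.
μ(spin-only) = √[1(1+2)] = √3 ≈ 1.73 μB.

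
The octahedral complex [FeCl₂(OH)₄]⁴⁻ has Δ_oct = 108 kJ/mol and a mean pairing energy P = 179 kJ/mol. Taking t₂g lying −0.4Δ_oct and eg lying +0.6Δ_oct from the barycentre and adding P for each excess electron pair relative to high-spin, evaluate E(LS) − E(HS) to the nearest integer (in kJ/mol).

142

Ligand charges: 2×(-1) from Cl⁻ and 4×(-1) from OH⁻ sum to -6; with overall charge -4, Fe is +2.
Group 8 minus oxidation state +2 gives a d⁶ configuration for Fe²⁺.
High-spin: t₂g⁴ eg², CFSE = -0.4Δ_oct = -43 kJ/mol.
Low-spin: t₂g⁶ eg⁰, orbital CFSE = -2.4Δ_oct = -259 kJ/mol; plus 2 excess pairs × P = +358 kJ/mol; total 99 kJ/mol.
Thus E(LS) − E(HS) = 142 kJ/mol.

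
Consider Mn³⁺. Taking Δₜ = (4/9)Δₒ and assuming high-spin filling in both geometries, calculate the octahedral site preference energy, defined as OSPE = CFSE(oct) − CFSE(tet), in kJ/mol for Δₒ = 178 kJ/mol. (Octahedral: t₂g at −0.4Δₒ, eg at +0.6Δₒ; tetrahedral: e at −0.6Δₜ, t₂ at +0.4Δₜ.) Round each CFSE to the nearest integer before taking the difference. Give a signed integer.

Mn³⁺: group 7, so d-count = 7 − 3 = 4.
Octahedral (high-spin): t₂g³ eg¹, CFSE = 3(−0.4) + 1(+0.6) = -0.6Δₒ = -0.6 × 178 = -107 kJ/mol.
Tetrahedral e² t₂² gives -0.4Δₜ = -0.4 × (4/9) × 178 = -32 kJ/mol.
OSPE = CFSE(oct) − CFSE(tet) = -107 − (-32) = -75 kJ/mol.

-75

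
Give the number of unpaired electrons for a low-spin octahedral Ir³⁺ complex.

Ir³⁺: group 9, so d-count = 9 − 3 = 6.
Configuration: t₂g⁶ eg⁰, giving 0 unpaired electrons.

0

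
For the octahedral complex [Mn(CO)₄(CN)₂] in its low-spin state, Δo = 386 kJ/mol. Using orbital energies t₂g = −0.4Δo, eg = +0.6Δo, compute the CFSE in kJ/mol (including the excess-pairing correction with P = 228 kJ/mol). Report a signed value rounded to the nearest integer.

Ligand charges: 4×(+0) from CO and 2×(-1) from CN⁻ sum to -2; with overall charge +0, Mn is +2.
Mn sits in group 7; removing 2 electrons leaves Mn²⁺ with 7 − 2 = 5 d electrons.
Configuration: t₂g⁵ eg⁰.
CFSE(orbital) = 5×(-0.4Δo) + 0×(0.6Δo) = -2.0Δo; with Δo = 386 kJ/mol that is -772 kJ/mol.
High-spin d⁵ would be t₂g³ eg² with 0 pairs; low-spin has 2, so 2 excess pairs cost +2P = +456 kJ/mol.
Net CFSE = -772 + 456 = -316 kJ/mol.

-316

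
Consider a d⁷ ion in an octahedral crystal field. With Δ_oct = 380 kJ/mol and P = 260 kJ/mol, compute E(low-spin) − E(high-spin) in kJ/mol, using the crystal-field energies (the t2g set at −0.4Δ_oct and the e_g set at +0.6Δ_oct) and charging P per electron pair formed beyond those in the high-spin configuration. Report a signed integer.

-120

High-spin: t2g^5 e_g^2, CFSE = -0.8Δ_oct = -304 kJ/mol.
Low-spin t2g^6 e_g^1 gives -1.8Δ_oct = -684 kJ/mol, but forming 1 extra pair costs 1P = 260 kJ/mol, so E(LS) = -684 + 260 = -424 kJ/mol.
Thus E(LS) − E(HS) = -120 kJ/mol.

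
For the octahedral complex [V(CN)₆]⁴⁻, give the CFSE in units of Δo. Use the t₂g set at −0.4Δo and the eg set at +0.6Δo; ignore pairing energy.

Each CN⁻ contributes -1; 6 × (-1) = -6. With overall charge -4, V is in the +2 oxidation state.
Group 5 minus oxidation state +2 gives a d³ configuration for V²⁺.
Configuration: t₂g³ eg⁰.
CFSE = 3(-0.4Δo) + 0(0.6Δo) = -1.2Δo + 0.0Δo = -1.2Δo.

-1.2 Δo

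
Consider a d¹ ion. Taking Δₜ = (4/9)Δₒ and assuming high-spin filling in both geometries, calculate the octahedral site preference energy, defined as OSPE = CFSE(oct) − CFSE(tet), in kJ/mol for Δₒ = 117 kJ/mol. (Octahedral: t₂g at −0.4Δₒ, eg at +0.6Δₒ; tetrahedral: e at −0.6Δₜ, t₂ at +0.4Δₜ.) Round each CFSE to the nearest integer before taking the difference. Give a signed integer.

-16

Octahedral high-spin t2g^1 e_g^0: CFSE = -0.4 × 117 = -47 kJ/mol.
Tetrahedral: e^1 t2^0, CFSE = 1(−0.6) + 0(+0.4) = -0.6Δₜ = -0.6 × (4/9) × 117 = -31 kJ/mol.
OSPE = -47 − (-31) = -16 kJ/mol.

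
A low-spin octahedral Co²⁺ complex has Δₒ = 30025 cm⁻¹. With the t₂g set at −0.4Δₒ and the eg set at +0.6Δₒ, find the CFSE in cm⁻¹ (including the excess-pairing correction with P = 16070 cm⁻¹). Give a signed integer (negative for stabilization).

-37975

Co²⁺: group 9, so d-count = 9 − 2 = 7.
Electron filling gives t₂g⁶ eg¹.
The orbital stabilization is -1.8Δₒ = -1.8 × 30025 = -54045 cm⁻¹.
High-spin d⁷ would be t₂g⁵ eg² with 2 pairs; low-spin has 3, so 1 excess pair costs +1P = +16070 cm⁻¹.
Overall CFSE = -54045 + 16070 = -37975 cm⁻¹.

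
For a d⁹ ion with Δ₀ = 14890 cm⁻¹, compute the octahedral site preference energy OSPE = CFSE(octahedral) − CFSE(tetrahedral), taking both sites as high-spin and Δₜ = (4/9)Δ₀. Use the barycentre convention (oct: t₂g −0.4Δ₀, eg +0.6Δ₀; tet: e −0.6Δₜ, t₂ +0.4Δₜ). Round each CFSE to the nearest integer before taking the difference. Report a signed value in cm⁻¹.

Octahedral (high-spin): t2g^6 e_g^3, CFSE = 6(−0.4) + 3(+0.6) = -0.6Δ₀ = -0.6 × 14890 = -8934 cm⁻¹.
Tetrahedral e^4 t2^5 gives -0.4Δₜ = -0.4 × (4/9) × 14890 = -2647 cm⁻¹.
OSPE = -8934 − (-2647) = -6287 cm⁻¹.

-6287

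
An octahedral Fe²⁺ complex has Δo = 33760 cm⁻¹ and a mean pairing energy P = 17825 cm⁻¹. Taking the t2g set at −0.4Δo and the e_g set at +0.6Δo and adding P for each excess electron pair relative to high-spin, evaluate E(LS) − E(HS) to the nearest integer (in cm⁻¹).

-31870

Fe is in group 8, so Fe²⁺ is d⁶ (8 − 2 = 6).
High-spin: t2g^4 e_g^2, CFSE = -0.4Δo = -13504 cm⁻¹.
For low-spin the configuration is t2g^6 e_g^0: orbital energy -2.4 × 33760 = -81024 cm⁻¹, and 2 additional pairs relative to high-spin add 35650 cm⁻¹, giving -45374 cm⁻¹.
Thus E(LS) − E(HS) = -31870 cm⁻¹.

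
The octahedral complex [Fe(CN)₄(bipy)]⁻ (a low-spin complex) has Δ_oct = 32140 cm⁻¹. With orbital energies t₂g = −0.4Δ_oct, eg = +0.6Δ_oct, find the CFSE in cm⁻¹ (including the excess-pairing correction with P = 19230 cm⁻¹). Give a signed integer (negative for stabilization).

Ligand charges: 4×(-1) from CN⁻ and 1×(+0) from bipy sum to -4; with overall charge -1, Fe is +3.
Fe sits in group 8; removing 3 electrons leaves Fe³⁺ with 8 − 3 = 5 d electrons.
The d⁵ electrons fill as t₂g⁵ eg⁰.
CFSE(orbital) = 5×(-0.4Δ_oct) + 0×(0.6Δ_oct) = -2.0Δ_oct; with Δ_oct = 32140 cm⁻¹ that is -64280 cm⁻¹.
Pairing penalty: 2 pairs vs 0 in the high-spin reference → 2 extra × P = 38460 cm⁻¹.
Overall CFSE = -64280 + 38460 = -25820 cm⁻¹.

-25820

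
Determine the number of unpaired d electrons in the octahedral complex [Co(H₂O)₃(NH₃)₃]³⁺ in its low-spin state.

Ligand charges: 3×(+0) from H₂O and 3×(+0) from NH₃ sum to +0; with overall charge +3, Co is +3.
Co sits in group 9; removing 3 electrons leaves Co³⁺ with 9 − 3 = 6 d electrons.
Configuration: t₂g⁶ eg⁰, giving 0 unpaired electrons.

0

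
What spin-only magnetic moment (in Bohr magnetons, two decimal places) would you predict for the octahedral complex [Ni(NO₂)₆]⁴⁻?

Each NO₂⁻ contributes -1; 6 × (-1) = -6. With overall charge -4, Ni is in the +2 oxidation state.
Group 10 minus oxidation state +2 gives a d⁸ configuration for Ni²⁺.
For octahedral d⁸ the high- and low-spin configurations coincide.
Configuration: t₂g⁶ eg² → 2 unpaired electrons.
μ(spin-only) = √[2(2+2)] = √8 ≈ 2.83 Bohr magnetons.

2.83 Bohr magnetons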